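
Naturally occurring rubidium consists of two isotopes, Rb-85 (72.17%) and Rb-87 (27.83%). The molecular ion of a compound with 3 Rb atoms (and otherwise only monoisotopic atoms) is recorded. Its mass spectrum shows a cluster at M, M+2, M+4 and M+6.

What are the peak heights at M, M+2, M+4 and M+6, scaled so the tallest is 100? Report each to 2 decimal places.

Each Rb atom is independently Rb-85 (p = 0.7217) or Rb-87 (q = 0.2783); the cluster is the binomial expansion (p + q)^3.
P(M) = 0.7217^3 = 0.375898
P(M+2) = 3 × 0.7217^2 × 0.2783^1 = 0.434858
P(M+4) = 3 × 0.7217^1 × 0.2783^2 = 0.167689
P(M+6) = 0.2783^3 = 0.021555
The M+2 peak is largest (0.434858); scaling to 100 gives 86.44 : 100.00 : 38.56 : 4.96.

86.44 : 100.00 : 38.56 : 4.96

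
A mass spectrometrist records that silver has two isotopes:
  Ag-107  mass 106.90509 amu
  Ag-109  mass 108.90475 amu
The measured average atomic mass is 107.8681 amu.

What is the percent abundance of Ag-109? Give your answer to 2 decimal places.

Writing the weighted mean with unknown fraction x of Ag-107:
106.90509·x + 108.90475·(1 − x) = 107.8681
(106.90509 − 108.90475)·x = 107.8681 − 108.90475
x = -1.03665 / -1.99966 = 0.51841 → 51.84% Ag-107, 48.16% Ag-109.

48.16%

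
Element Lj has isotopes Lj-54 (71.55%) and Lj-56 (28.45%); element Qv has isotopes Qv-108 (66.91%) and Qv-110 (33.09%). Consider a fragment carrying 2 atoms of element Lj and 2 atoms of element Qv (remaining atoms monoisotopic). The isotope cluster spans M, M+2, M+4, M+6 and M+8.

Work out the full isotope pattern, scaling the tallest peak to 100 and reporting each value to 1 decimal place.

56.0 : 100.0 : 66.6 : 19.7 : 2.2

Element Lj pattern (n=2): 0.51194025 : 0.4071195 : 0.08094025
Element Qv pattern (n=2): 0.44769481 : 0.44281038 : 0.10949481
Convolve the two distributions (both contribute in 2-u steps):
  M: 0.51194025×0.44769481 = 0.229193
  M+2: 0.51194025×0.44281038 + 0.4071195×0.44769481 = 0.408958
  M+4: 0.51194025×0.10949481 + 0.4071195×0.44281038 + 0.08094025×0.44769481 = 0.272568
  M+6: 0.4071195×0.10949481 + 0.08094025×0.44281038 = 0.080419
  M+8: 0.08094025×0.10949481 = 0.008863
Scale to base peak (0.408958) = 100: 56.0 : 100.0 : 66.6 : 19.7 : 2.2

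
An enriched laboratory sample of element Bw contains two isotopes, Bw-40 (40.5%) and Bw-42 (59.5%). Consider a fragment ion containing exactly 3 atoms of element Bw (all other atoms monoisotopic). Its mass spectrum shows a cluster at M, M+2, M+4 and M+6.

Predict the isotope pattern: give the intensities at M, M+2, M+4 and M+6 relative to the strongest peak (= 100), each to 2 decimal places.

15.44 : 68.07 : 100.00 : 48.97

The 3 Bw atoms are independent, so intensities follow the terms of (0.405 + 0.595)^3.
P(M) = 0.405^3 = 0.066430
P(M+2) = 3 × 0.405^2 × 0.595^1 = 0.292785
P(M+4) = 3 × 0.405^1 × 0.595^2 = 0.430140
P(M+6) = 0.595^3 = 0.210645
The M+4 peak is largest (0.430140); scaling to 100 gives 15.44 : 68.07 : 100.00 : 48.97.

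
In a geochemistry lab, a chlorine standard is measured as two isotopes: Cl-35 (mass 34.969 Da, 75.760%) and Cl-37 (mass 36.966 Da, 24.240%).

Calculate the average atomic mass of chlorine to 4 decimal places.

35.4531 Da

Ar = Σ fᵢ·mᵢ = 0.75760 × 34.969 + 0.24240 × 36.966
= 26.49251 + 8.96056 = 35.45307 Da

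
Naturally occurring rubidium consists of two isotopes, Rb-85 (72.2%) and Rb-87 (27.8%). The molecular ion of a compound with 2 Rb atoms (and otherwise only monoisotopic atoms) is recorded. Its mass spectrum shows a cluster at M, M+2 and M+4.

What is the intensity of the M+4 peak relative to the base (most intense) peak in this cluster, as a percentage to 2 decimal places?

14.83%

Binomial terms of (0.722 + 0.278)^2: M 0.5213, M+2 0.4014, M+4 0.0773 → M is the base peak.
P(M) = C(2,0) × 0.722^2 × 0.278^0 = 1 × 0.521284 × 1.0000 = 0.521284 (base)
P(M+4) = C(2,2) × 0.722^0 × 0.278^2 = 1 × 1.0000 × 0.077284 = 0.077284
Relative intensity = 0.077284 / 0.521284 × 100 = 14.83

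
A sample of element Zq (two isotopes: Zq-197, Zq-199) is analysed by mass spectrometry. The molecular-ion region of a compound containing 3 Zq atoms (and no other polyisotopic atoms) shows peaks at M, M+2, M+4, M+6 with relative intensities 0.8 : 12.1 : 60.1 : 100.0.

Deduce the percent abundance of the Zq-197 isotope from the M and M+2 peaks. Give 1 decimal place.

16.6%

If p is the fraction of Zq that is Zq-197, then I(M+2)/I(M) = [C(3,1)·p^2·(1−p)] / p^3 = 3·(1−p)/p = 12.1/0.8 = 15.1250
(1−p)/p = 15.1250/3 = 5.0417  ⇒  p = 1/(1 + 5.0417) = 0.1655
Zq-197: 16.6%, Zq-199: 83.4%.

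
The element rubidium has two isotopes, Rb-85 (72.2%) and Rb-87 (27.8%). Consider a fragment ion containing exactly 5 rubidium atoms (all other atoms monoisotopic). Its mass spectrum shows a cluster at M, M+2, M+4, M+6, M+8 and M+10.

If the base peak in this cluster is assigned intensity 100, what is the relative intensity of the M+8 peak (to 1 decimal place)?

5.7

(0.722 + 0.278)^5 gives M 0.1962, M+2 0.3777, M+4 0.2909, M+6 0.1120, M+8 0.0216, M+10 0.0017; the largest is M+2.
P(M+2) = C(5,1) × 0.722^4 × 0.278^1 = 5 × 0.27173701 × 0.2780 = 0.377714 (base)
P(M+8) = C(5,4) × 0.722^1 × 0.278^4 = 5 × 0.7220 × 0.00597282 = 0.021562
Relative intensity = 0.021562 / 0.377714 × 100 = 5.7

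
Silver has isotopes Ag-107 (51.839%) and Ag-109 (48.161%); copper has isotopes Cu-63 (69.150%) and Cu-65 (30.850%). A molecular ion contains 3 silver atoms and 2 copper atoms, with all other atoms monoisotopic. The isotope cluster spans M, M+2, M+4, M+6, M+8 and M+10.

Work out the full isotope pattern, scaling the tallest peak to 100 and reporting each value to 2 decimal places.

Silver pattern (n=3): 0.13930601 : 0.38826655 : 0.36071887 : 0.11170857
Copper pattern (n=2): 0.47817225 : 0.4266555 : 0.09517225
Convolve the two distributions (both contribute in 2-u steps):
  M: 0.13930601×0.47817225 = 0.066612
  M+2: 0.13930601×0.4266555 + 0.38826655×0.47817225 = 0.245094
  M+4: 0.13930601×0.09517225 + 0.38826655×0.4266555 + 0.36071887×0.47817225 = 0.351400
  M+6: 0.38826655×0.09517225 + 0.36071887×0.4266555 + 0.11170857×0.47817225 = 0.244271
  M+8: 0.36071887×0.09517225 + 0.11170857×0.4266555 = 0.081992
  M+10: 0.11170857×0.09517225 = 0.010632
Scale to base peak (0.351400) = 100: 18.96 : 69.75 : 100.00 : 69.51 : 23.33 : 3.03

18.96 : 69.75 : 100.00 : 69.51 : 23.33 : 3.03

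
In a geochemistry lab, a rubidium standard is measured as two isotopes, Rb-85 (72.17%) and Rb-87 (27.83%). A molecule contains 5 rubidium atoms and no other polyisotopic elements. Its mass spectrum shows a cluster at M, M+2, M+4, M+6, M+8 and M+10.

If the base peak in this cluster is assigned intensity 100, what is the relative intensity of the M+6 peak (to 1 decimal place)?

29.7

(0.7217 + 0.2783)^5 gives M 0.1958, M+2 0.3775, M+4 0.2911, M+6 0.1123, M+8 0.0216, M+10 0.0017; the largest is M+2.
P(M+2) = C(5,1) × 0.7217^4 × 0.2783^1 = 5 × 0.27128565 × 0.2783 = 0.377494 (base)
P(M+6) = C(5,3) × 0.7217^2 × 0.2783^3 = 10 × 0.52085089 × 0.02155458 = 0.112267
Relative intensity = 0.112267 / 0.377494 × 100 = 29.7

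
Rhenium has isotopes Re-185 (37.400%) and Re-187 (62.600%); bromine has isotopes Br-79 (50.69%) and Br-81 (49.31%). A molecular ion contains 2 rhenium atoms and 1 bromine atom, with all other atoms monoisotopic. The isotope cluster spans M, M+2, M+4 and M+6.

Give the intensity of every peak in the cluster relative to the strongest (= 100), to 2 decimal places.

Rhenium pattern (n=2): 0.139876 : 0.468248 : 0.391876
Bromine pattern (n=1): 0.5069 : 0.4931
Convolve the two distributions (both contribute in 2-u steps):
  M: 0.139876×0.5069 = 0.070903
  M+2: 0.139876×0.4931 + 0.468248×0.5069 = 0.306328
  M+4: 0.468248×0.4931 + 0.391876×0.5069 = 0.429535
  M+6: 0.391876×0.4931 = 0.193234
Scale to base peak (0.429535) = 100: 16.51 : 71.32 : 100.00 : 44.99

16.51 : 71.32 : 100.00 : 44.99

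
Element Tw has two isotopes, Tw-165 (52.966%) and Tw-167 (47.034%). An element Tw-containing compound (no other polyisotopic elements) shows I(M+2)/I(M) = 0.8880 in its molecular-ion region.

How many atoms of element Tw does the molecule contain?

1

For n independent Tw atoms, I(M+2)/I(M) = n · (abundance Tw-167) / (abundance Tw-165) = n · 0.47034/0.52966.
n = 0.8880 × 0.52966/0.47034 = 1.00 ≈ 1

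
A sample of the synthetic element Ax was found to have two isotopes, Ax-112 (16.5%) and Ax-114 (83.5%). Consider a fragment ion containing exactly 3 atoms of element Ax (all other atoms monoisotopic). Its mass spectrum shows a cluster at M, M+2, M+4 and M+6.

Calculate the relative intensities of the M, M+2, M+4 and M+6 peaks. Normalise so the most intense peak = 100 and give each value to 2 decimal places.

Each Ax atom is independently Ax-112 (p = 0.165) or Ax-114 (q = 0.835); the cluster is the binomial expansion (p + q)^3.
P(M) = 0.165^3 = 0.004492
P(M+2) = 3 × 0.165^2 × 0.835^1 = 0.068199
P(M+4) = 3 × 0.165^1 × 0.835^2 = 0.345126
P(M+6) = 0.835^3 = 0.582183
The M+6 peak is largest (0.582183); scaling to 100 gives 0.77 : 11.71 : 59.28 : 100.00.

0.77 : 11.71 : 59.28 : 100.00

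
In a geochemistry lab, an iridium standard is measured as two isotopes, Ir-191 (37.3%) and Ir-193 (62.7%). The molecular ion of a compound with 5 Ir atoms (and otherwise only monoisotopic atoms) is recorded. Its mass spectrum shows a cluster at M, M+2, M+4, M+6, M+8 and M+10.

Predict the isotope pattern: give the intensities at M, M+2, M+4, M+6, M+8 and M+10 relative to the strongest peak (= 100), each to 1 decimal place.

Each Ir atom is independently Ir-191 (p = 0.373) or Ir-193 (q = 0.627); the cluster is the binomial expansion (p + q)^5.
P(M) = 0.373^5 = 0.007220
P(M+2) = 5 × 0.373^4 × 0.627^1 = 0.060684
P(M+4) = 10 × 0.373^3 × 0.627^2 = 0.204015
P(M+6) = 10 × 0.373^2 × 0.627^3 = 0.342942
P(M+8) = 5 × 0.373^1 × 0.627^4 = 0.288237
P(M+10) = 0.627^5 = 0.096903
The M+6 peak is largest (0.342942); scaling to 100 gives 2.1 : 17.7 : 59.5 : 100.0 : 84.0 : 28.3.

2.1 : 17.7 : 59.5 : 100.0 : 84.0 : 28.3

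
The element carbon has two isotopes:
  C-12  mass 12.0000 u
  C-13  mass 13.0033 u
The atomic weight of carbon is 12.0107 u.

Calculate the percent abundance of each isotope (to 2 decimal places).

C-12: 98.93%, C-13: 1.07%

Writing the weighted mean with unknown fraction x of C-12:
12.0000·x + 13.0033·(1 − x) = 12.0107
(12.0000 − 13.0033)·x = 12.0107 − 13.0033
x = -0.9926 / -1.0033 = 0.98934 → 98.93% C-12, 1.07% C-13.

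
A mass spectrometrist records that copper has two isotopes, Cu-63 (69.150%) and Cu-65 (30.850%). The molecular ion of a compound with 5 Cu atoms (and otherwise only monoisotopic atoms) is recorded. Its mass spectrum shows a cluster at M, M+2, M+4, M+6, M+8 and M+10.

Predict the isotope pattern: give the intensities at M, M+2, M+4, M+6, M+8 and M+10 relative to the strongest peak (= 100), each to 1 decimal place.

44.8 : 100.0 : 89.2 : 39.8 : 8.9 : 0.8

Each Cu atom is independently Cu-63 (p = 0.69150) or Cu-65 (q = 0.30850); the cluster is the binomial expansion (p + q)^5.
P(M) = 0.69150^5 = 0.158111
P(M+2) = 5 × 0.69150^4 × 0.30850^1 = 0.352691
P(M+4) = 10 × 0.69150^3 × 0.30850^2 = 0.314693
P(M+6) = 10 × 0.69150^2 × 0.30850^3 = 0.140394
P(M+8) = 5 × 0.69150^1 × 0.30850^4 = 0.031317
P(M+10) = 0.30850^5 = 0.002794
The M+2 peak is largest (0.352691); scaling to 100 gives 44.8 : 100.0 : 89.2 : 39.8 : 8.9 : 0.8.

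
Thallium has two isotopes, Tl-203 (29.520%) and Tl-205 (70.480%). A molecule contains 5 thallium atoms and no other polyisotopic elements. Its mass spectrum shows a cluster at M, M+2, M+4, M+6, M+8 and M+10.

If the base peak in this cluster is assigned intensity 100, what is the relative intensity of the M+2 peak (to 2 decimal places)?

7.35

Term probabilities: M 0.0022, M+2 0.0268, M+4 0.1278, M+6 0.3051, M+8 0.3642, M+10 0.1739. Base peak = M+8.
P(M+8) = C(5,4) × 0.29520^1 × 0.70480^4 = 5 × 0.2952 × 0.24675365 = 0.364208 (base)
P(M+2) = C(5,1) × 0.29520^4 × 0.70480^1 = 5 × 0.00759391 × 0.7048 = 0.026761
Relative intensity = 0.026761 / 0.364208 × 100 = 7.35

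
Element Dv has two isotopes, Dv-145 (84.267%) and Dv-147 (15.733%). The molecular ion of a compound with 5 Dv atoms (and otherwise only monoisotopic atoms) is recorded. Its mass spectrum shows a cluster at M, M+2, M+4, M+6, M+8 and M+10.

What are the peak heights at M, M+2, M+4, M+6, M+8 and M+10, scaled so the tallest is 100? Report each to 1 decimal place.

Each Dv atom is independently Dv-145 (p = 0.84267) or Dv-147 (q = 0.15733); the cluster is the binomial expansion (p + q)^5.
P(M) = 0.84267^5 = 0.424901
P(M+2) = 5 × 0.84267^4 × 0.15733^1 = 0.396654
P(M+4) = 10 × 0.84267^3 × 0.15733^2 = 0.148114
P(M+6) = 10 × 0.84267^2 × 0.15733^3 = 0.027653
P(M+8) = 5 × 0.84267^1 × 0.15733^4 = 0.002582
P(M+10) = 0.15733^5 = 0.000096
The M peak is largest (0.424901); scaling to 100 gives 100.0 : 93.4 : 34.9 : 6.5 : 0.6 : 0.0.

100.0 : 93.4 : 34.9 : 6.5 : 0.6 : 0.0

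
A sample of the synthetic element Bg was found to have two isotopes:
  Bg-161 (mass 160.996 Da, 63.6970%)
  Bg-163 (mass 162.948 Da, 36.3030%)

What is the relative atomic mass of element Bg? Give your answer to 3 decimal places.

161.705 Da

Average mass = Σ (abundance × isotope mass) = 0.636970 × 160.996 + 0.363030 × 162.948
= 102.5496 + 59.1550 = 161.7046 Da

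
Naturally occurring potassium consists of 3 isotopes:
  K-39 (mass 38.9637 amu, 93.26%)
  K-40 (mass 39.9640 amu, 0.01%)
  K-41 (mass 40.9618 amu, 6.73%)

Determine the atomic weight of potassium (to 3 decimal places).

39.098 amu

Average mass = Σ (abundance × isotope mass) = 0.9326 × 38.9637 + 0.0001 × 39.9640 + 0.0673 × 40.9618
= 36.33755 + 0.00400 + 2.75673 = 39.09828 amu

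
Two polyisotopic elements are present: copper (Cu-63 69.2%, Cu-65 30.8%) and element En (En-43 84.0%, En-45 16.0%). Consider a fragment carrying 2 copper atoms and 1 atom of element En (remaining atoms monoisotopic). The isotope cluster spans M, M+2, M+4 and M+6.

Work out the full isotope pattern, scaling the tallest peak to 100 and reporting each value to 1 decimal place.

92.5 : 100.0 : 34.0 : 3.5

Copper pattern (n=2): 0.478864 : 0.426272 : 0.094864
Element En pattern (n=1): 0.8400 : 0.1600
Convolve the two distributions (both contribute in 2-u steps):
  M: 0.478864×0.8400 = 0.402246
  M+2: 0.478864×0.1600 + 0.426272×0.8400 = 0.434687
  M+4: 0.426272×0.1600 + 0.094864×0.8400 = 0.147889
  M+6: 0.094864×0.1600 = 0.015178
Scale to base peak (0.434687) = 100: 92.5 : 100.0 : 34.0 : 3.5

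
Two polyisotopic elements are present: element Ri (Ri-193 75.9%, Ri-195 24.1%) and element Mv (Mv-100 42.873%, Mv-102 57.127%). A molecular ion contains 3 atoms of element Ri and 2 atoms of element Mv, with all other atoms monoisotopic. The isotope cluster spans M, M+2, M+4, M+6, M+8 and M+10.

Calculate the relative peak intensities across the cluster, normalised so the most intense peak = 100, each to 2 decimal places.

21.66 : 78.36 : 100.00 : 54.79 : 13.48 : 1.23

Element Ri pattern (n=3): 0.43724548 : 0.41650656 : 0.13225044 : 0.01399752
Element Mv pattern (n=2): 0.18380941 : 0.48984117 : 0.32634941
Convolve the two distributions (both contribute in 2-u steps):
  M: 0.43724548×0.18380941 = 0.080370
  M+2: 0.43724548×0.48984117 + 0.41650656×0.18380941 = 0.290739
  M+4: 0.43724548×0.32634941 + 0.41650656×0.48984117 + 0.13225044×0.18380941 = 0.371026
  M+6: 0.41650656×0.32634941 + 0.13225044×0.48984117 + 0.01399752×0.18380941 = 0.203281
  M+8: 0.13225044×0.32634941 + 0.01399752×0.48984117 = 0.050016
  M+10: 0.01399752×0.32634941 = 0.004568
Scale to base peak (0.371026) = 100: 21.66 : 78.36 : 100.00 : 54.79 : 13.48 : 1.23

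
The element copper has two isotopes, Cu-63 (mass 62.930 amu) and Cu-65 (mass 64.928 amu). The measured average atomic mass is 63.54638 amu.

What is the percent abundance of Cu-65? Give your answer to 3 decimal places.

30.850%

With x = fraction of Cu-63 (so Cu-65 is 1 − x):
62.930·x + 64.928·(1 − x) = 63.54638
(62.930 − 64.928)·x = 63.54638 − 64.928
x = -1.38162 / -1.998 = 0.69150 → 69.150% Cu-63, 30.850% Cu-65.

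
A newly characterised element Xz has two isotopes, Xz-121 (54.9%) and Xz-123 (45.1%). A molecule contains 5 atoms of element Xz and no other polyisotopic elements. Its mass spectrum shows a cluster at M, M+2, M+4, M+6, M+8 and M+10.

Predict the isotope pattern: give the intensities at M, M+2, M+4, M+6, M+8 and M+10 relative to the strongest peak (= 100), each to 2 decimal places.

14.82 : 60.86 : 100.00 : 82.15 : 33.74 : 5.54

Each Xz atom is independently Xz-121 (p = 0.549) or Xz-123 (q = 0.451); the cluster is the binomial expansion (p + q)^5.
P(M) = 0.549^5 = 0.049873
P(M+2) = 5 × 0.549^4 × 0.451^1 = 0.204850
P(M+4) = 10 × 0.549^3 × 0.451^2 = 0.336566
P(M+6) = 10 × 0.549^2 × 0.451^3 = 0.276487
P(M+8) = 5 × 0.549^1 × 0.451^4 = 0.113566
P(M+10) = 0.451^5 = 0.018659
The M+4 peak is largest (0.336566); scaling to 100 gives 14.82 : 60.86 : 100.00 : 82.15 : 33.74 : 5.54.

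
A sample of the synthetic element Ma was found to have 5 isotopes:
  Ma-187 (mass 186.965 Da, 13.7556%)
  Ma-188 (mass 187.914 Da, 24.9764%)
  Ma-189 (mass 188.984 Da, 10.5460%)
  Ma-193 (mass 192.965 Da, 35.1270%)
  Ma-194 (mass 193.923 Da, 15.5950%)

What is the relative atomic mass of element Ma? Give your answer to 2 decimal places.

The abundance-weighted mean is 0.137556 × 186.965 + 0.249764 × 187.914 + 0.105460 × 188.984 + 0.351270 × 192.965 + 0.155950 × 193.923
= 25.7182 + 46.9342 + 19.9303 + 67.7828 + 30.2423 = 190.6078 Da

190.61 Da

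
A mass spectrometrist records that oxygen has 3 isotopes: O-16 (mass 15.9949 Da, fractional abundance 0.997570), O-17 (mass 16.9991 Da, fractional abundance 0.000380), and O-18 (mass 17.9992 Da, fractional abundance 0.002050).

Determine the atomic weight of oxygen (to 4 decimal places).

15.9994 Da

Average mass = Σ (abundance × isotope mass) = 0.997570 × 15.9949 + 0.000380 × 16.9991 + 0.002050 × 17.9992
= 15.95603 + 0.00646 + 0.03690 = 15.99939 Da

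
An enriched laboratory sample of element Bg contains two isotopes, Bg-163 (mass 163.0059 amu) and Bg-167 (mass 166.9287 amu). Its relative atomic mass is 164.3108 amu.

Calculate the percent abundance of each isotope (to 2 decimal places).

Bg-163: 66.74%, Bg-167: 33.26%

Writing the weighted mean with unknown fraction x of Bg-163:
163.0059·x + 166.9287·(1 − x) = 164.3108
(163.0059 − 166.9287)·x = 164.3108 − 166.9287
x = -2.6179 / -3.9228 = 0.66735 → 66.74% Bg-163, 33.26% Bg-167.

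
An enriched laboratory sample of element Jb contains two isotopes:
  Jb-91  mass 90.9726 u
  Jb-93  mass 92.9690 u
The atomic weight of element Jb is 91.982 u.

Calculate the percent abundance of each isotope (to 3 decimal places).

Let x be the fractional abundance of Jb-91; then Jb-93 has abundance 1 − x.
90.9726·x + 92.9690·(1 − x) = 91.982
(90.9726 − 92.9690)·x = 91.982 − 92.9690
x = -0.9870 / -1.9964 = 0.49439 → 49.439% Jb-91, 50.561% Jb-93.

Jb-91: 49.439%, Jb-93: 50.561%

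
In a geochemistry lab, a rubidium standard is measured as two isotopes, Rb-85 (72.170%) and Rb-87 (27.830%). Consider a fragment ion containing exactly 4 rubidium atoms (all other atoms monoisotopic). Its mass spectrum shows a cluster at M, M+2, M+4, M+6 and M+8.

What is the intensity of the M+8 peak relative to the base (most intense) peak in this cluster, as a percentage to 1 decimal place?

Term probabilities: M 0.2713, M+2 0.4184, M+4 0.2420, M+6 0.0622, M+8 0.0060. Base peak = M+2.
P(M+2) = C(4,1) × 0.72170^3 × 0.27830^1 = 4 × 0.37589809 × 0.2783 = 0.418450 (base)
P(M+8) = C(4,4) × 0.72170^0 × 0.27830^4 = 1 × 1.0000 × 0.00599864 = 0.005999
Relative intensity = 0.005999 / 0.418450 × 100 = 1.4

1.4%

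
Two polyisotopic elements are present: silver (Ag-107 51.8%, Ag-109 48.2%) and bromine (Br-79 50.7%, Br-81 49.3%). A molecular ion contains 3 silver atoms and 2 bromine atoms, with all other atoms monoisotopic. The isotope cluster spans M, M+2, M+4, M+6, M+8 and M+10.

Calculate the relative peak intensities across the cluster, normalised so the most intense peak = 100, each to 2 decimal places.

Silver pattern (n=3): 0.13899183 : 0.3879965 : 0.3610315 : 0.11198017
Bromine pattern (n=2): 0.257049 : 0.499902 : 0.243049
Convolve the two distributions (both contribute in 2-u steps):
  M: 0.13899183×0.257049 = 0.035728
  M+2: 0.13899183×0.499902 + 0.3879965×0.257049 = 0.169216
  M+4: 0.13899183×0.243049 + 0.3879965×0.499902 + 0.3610315×0.257049 = 0.320545
  M+6: 0.3879965×0.243049 + 0.3610315×0.499902 + 0.11198017×0.257049 = 0.303567
  M+8: 0.3610315×0.243049 + 0.11198017×0.499902 = 0.143727
  M+10: 0.11198017×0.243049 = 0.027217
Scale to base peak (0.320545) = 100: 11.15 : 52.79 : 100.00 : 94.70 : 44.84 : 8.49

11.15 : 52.79 : 100.00 : 94.70 : 44.84 : 8.49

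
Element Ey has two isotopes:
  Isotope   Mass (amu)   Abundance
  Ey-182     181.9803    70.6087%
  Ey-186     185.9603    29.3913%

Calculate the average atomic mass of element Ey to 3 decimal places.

Average mass = Σ (abundance × isotope mass) = 0.706087 × 181.9803 + 0.293913 × 185.9603
= 128.49392 + 54.65615 = 183.15007 amu

183.150 amu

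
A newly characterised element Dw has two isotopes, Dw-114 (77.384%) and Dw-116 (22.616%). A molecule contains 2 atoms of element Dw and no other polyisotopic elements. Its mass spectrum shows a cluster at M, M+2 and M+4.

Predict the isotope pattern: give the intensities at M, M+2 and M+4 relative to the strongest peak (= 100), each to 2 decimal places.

The 2 Dw atoms are independent, so intensities follow the terms of (0.77384 + 0.22616)^2.
P(M) = 0.77384^2 = 0.598828
P(M+2) = 2 × 0.77384^1 × 0.22616^1 = 0.350023
P(M+4) = 0.22616^2 = 0.051148
The M peak is largest (0.598828); scaling to 100 gives 100.00 : 58.45 : 8.54.

100.00 : 58.45 : 8.54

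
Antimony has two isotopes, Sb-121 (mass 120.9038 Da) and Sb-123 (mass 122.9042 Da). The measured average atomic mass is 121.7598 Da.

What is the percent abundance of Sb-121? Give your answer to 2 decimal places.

57.21%

Let x be the fractional abundance of Sb-121; then Sb-123 has abundance 1 − x.
120.9038·x + 122.9042·(1 − x) = 121.7598
(120.9038 − 122.9042)·x = 121.7598 − 122.9042
x = -1.1444 / -2.0004 = 0.57209 → 57.21% Sb-121, 42.79% Sb-123.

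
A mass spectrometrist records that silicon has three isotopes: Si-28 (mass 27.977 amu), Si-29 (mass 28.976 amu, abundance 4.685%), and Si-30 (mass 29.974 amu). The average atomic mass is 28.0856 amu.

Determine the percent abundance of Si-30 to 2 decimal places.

The remaining 95.315% is split between Si-28 (fraction x) and Si-30 (fraction 0.95315 − x).
Substituting: 27.977x + 29.974(0.95315 − x) = 26.7280744
(27.977 − 29.974)x = -1.8416437  ⇒  x = 0.92221, y = 0.03094
Si-28: 92.22%, Si-30: 3.09%.

3.09%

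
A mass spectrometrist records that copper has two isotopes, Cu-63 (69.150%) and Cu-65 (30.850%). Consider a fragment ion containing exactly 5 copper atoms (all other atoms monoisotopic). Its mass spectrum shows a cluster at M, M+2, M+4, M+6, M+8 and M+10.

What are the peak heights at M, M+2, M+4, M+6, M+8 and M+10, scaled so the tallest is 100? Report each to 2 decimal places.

44.83 : 100.00 : 89.23 : 39.81 : 8.88 : 0.79

Expanding (0.69150 + 0.30850)^5:
P(M) = 0.69150^5 = 0.158111
P(M+2) = 5 × 0.69150^4 × 0.30850^1 = 0.352691
P(M+4) = 10 × 0.69150^3 × 0.30850^2 = 0.314693
P(M+6) = 10 × 0.69150^2 × 0.30850^3 = 0.140394
P(M+8) = 5 × 0.69150^1 × 0.30850^4 = 0.031317
P(M+10) = 0.30850^5 = 0.002794
The M+2 peak is largest (0.352691); scaling to 100 gives 44.83 : 100.00 : 89.23 : 39.81 : 8.88 : 0.79.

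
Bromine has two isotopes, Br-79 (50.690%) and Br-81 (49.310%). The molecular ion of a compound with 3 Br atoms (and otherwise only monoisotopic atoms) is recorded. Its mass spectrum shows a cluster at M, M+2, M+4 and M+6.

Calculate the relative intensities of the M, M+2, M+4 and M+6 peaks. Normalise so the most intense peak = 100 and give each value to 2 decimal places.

34.27 : 100.00 : 97.28 : 31.54

The 3 Br atoms are independent, so intensities follow the terms of (0.50690 + 0.49310)^3.
P(M) = 0.50690^3 = 0.130247
P(M+2) = 3 × 0.50690^2 × 0.49310^1 = 0.380103
P(M+4) = 3 × 0.50690^1 × 0.49310^2 = 0.369755
P(M+6) = 0.49310^3 = 0.119896
The M+2 peak is largest (0.380103); scaling to 100 gives 34.27 : 100.00 : 97.28 : 31.54.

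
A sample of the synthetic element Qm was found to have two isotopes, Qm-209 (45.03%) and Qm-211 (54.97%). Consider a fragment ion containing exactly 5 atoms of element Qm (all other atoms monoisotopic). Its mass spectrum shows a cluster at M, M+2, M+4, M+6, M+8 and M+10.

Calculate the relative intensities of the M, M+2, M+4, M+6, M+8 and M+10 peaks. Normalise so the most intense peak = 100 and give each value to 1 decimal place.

Each Qm atom is independently Qm-209 (p = 0.4503) or Qm-211 (q = 0.5497); the cluster is the binomial expansion (p + q)^5.
P(M) = 0.4503^5 = 0.018514
P(M+2) = 5 × 0.4503^4 × 0.5497^1 = 0.113007
P(M+4) = 10 × 0.4503^3 × 0.5497^2 = 0.275904
P(M+6) = 10 × 0.4503^2 × 0.5497^3 = 0.336807
P(M+8) = 5 × 0.4503^1 × 0.5497^4 = 0.205577
P(M+10) = 0.5497^5 = 0.050191
The M+6 peak is largest (0.336807); scaling to 100 gives 5.5 : 33.6 : 81.9 : 100.0 : 61.0 : 14.9.

5.5 : 33.6 : 81.9 : 100.0 : 61.0 : 14.9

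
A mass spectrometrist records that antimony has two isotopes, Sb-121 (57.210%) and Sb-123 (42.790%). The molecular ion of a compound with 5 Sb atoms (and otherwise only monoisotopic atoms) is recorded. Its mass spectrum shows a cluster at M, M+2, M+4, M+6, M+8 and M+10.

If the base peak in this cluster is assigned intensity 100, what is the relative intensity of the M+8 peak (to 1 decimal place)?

Term probabilities: M 0.0613, M+2 0.2292, M+4 0.3428, M+6 0.2564, M+8 0.0959, M+10 0.0143. Base peak = M+4.
P(M+4) = C(5,2) × 0.57210^3 × 0.42790^2 = 10 × 0.18724742 × 0.18309841 = 0.342847 (base)
P(M+8) = C(5,4) × 0.57210^1 × 0.42790^4 = 5 × 0.5721 × 0.03352503 = 0.095898
Relative intensity = 0.095898 / 0.342847 × 100 = 28.0

28.0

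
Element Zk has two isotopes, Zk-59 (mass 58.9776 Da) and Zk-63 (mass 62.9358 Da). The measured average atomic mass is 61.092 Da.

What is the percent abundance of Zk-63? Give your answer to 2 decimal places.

Let x be the fractional abundance of Zk-59; then Zk-63 has abundance 1 − x.
58.9776·x + 62.9358·(1 − x) = 61.092
(58.9776 − 62.9358)·x = 61.092 − 62.9358
x = -1.8438 / -3.9582 = 0.46582 → 46.58% Zk-59, 53.42% Zk-63.

53.42%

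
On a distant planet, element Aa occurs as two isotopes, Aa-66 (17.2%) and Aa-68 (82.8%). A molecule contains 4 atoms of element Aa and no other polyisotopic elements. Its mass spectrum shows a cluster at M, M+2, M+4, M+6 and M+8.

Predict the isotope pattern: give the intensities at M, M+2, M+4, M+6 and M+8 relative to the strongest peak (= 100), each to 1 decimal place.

Expanding (0.172 + 0.828)^4:
P(M) = 0.172^4 = 0.000875
P(M+2) = 4 × 0.172^3 × 0.828^1 = 0.016853
P(M+4) = 6 × 0.172^2 × 0.828^2 = 0.121694
P(M+6) = 4 × 0.172^1 × 0.828^3 = 0.390553
P(M+8) = 0.828^4 = 0.470025
The M+8 peak is largest (0.470025); scaling to 100 gives 0.2 : 3.6 : 25.9 : 83.1 : 100.0.

0.2 : 3.6 : 25.9 : 83.1 : 100.0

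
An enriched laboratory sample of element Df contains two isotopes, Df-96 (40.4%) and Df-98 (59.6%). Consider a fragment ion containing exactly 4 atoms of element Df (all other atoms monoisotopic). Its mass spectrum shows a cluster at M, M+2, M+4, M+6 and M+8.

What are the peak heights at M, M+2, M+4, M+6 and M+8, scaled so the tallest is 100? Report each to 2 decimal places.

Each Df atom is independently Df-96 (p = 0.404) or Df-98 (q = 0.596); the cluster is the binomial expansion (p + q)^4.
P(M) = 0.404^4 = 0.026639
P(M+2) = 4 × 0.404^3 × 0.596^1 = 0.157199
P(M+4) = 6 × 0.404^2 × 0.596^2 = 0.347862
P(M+6) = 4 × 0.404^1 × 0.596^3 = 0.342121
P(M+8) = 0.596^4 = 0.126178
The M+4 peak is largest (0.347862); scaling to 100 gives 7.66 : 45.19 : 100.00 : 98.35 : 36.27.

7.66 : 45.19 : 100.00 : 98.35 : 36.27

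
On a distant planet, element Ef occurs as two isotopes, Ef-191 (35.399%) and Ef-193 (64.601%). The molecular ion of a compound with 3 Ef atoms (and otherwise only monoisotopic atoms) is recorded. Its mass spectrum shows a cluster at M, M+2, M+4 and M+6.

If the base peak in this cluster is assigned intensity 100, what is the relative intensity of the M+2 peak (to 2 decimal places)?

54.80

Binomial terms of (0.35399 + 0.64601)^3: M 0.0444, M+2 0.2429, M+4 0.4432, M+6 0.2696 → M+4 is the base peak.
P(M+4) = C(3,2) × 0.35399^1 × 0.64601^2 = 3 × 0.35399 × 0.41732892 = 0.443191 (base)
P(M+2) = C(3,1) × 0.35399^2 × 0.64601^1 = 3 × 0.12530892 × 0.64601 = 0.242852
Relative intensity = 0.242852 / 0.443191 × 100 = 54.80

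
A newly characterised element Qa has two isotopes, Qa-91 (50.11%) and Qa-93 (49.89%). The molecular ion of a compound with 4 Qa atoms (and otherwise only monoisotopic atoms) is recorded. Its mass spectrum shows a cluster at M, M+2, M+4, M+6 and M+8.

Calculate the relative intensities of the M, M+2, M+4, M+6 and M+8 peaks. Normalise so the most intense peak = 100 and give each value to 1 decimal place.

Expanding (0.5011 + 0.4989)^4:
P(M) = 0.5011^4 = 0.063052
P(M+2) = 4 × 0.5011^3 × 0.4989^1 = 0.251100
P(M+4) = 6 × 0.5011^2 × 0.4989^2 = 0.374996
P(M+6) = 4 × 0.5011^1 × 0.4989^3 = 0.248900
P(M+8) = 0.4989^4 = 0.061952
The M+4 peak is largest (0.374996); scaling to 100 gives 16.8 : 67.0 : 100.0 : 66.4 : 16.5.

16.8 : 67.0 : 100.0 : 66.4 : 16.5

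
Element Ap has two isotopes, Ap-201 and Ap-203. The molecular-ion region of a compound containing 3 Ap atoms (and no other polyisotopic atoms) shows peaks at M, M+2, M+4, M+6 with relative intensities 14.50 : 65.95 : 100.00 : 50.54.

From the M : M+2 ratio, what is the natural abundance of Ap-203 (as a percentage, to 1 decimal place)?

60.3%

Write p for the Ap-201 fraction. I(M+2)/I(M) = [C(3,1)·p^2·(1−p)] / p^3 = 3·(1−p)/p = 65.95/14.50 = 4.5483
(1−p)/p = 4.5483/3 = 1.5161  ⇒  p = 1/(1 + 1.5161) = 0.3974
Ap-201: 39.7%, Ap-203: 60.3%.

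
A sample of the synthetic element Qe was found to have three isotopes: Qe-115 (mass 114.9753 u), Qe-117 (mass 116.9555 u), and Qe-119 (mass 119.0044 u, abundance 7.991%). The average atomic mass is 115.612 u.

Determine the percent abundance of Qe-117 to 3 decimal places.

The remaining 92.009% is split between Qe-115 (fraction x) and Qe-117 (fraction 0.92009 − x).
Substituting: 114.9753x + 116.9555(0.92009 − x) = 106.102358396
(114.9753 − 116.9555)x = -1.507227599  ⇒  x = 0.76115, y = 0.15894
Qe-115: 76.115%, Qe-117: 15.894%.

15.894%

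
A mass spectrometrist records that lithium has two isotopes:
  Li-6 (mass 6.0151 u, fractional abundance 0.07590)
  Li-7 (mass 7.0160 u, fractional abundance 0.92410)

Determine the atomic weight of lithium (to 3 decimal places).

The abundance-weighted mean is 0.07590 × 6.0151 + 0.92410 × 7.0160
= 0.45655 + 6.48349 = 6.94004 u

6.940 u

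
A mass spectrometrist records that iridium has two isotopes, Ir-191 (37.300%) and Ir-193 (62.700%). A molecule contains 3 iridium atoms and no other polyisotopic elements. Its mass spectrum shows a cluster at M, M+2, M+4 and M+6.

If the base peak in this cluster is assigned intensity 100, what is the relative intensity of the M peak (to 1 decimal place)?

Binomial terms of (0.37300 + 0.62700)^3: M 0.0519, M+2 0.2617, M+4 0.4399, M+6 0.2465 → M+4 is the base peak.
P(M+4) = C(3,2) × 0.37300^1 × 0.62700^2 = 3 × 0.3730 × 0.393129 = 0.439911 (base)
P(M) = C(3,0) × 0.37300^3 × 0.62700^0 = 1 × 0.05189512 × 1.0000 = 0.051895
Relative intensity = 0.051895 / 0.439911 × 100 = 11.8

11.8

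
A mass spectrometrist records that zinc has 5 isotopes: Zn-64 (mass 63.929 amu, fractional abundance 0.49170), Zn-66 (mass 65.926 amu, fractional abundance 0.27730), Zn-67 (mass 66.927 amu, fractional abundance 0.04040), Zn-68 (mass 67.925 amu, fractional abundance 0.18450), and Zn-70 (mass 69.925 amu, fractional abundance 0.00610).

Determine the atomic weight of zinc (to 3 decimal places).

65.378 amu

Weight each isotope mass by its fractional abundance: 0.49170 × 63.929 + 0.27730 × 65.926 + 0.04040 × 66.927 + 0.18450 × 67.925 + 0.00610 × 69.925
= 31.4339 + 18.2813 + 2.7039 + 12.5322 + 0.4265 = 65.3778 amu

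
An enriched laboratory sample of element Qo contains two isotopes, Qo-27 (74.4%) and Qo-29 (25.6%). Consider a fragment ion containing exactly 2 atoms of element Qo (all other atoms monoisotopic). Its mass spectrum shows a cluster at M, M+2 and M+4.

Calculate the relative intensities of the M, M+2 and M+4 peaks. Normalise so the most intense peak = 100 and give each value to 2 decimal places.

100.00 : 68.82 : 11.84

The 2 Qo atoms are independent, so intensities follow the terms of (0.744 + 0.256)^2.
P(M) = 0.744^2 = 0.553536
P(M+2) = 2 × 0.744^1 × 0.256^1 = 0.380928
P(M+4) = 0.256^2 = 0.065536
The M peak is largest (0.553536); scaling to 100 gives 100.00 : 68.82 : 11.84.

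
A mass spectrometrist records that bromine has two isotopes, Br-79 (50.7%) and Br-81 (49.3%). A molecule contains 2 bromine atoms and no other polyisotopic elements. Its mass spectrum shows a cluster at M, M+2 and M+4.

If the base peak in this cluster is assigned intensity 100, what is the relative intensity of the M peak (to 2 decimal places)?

51.42

Binomial terms of (0.507 + 0.493)^2: M 0.2570, M+2 0.4999, M+4 0.2430 → M+2 is the base peak.
P(M+2) = C(2,1) × 0.507^1 × 0.493^1 = 2 × 0.5070 × 0.4930 = 0.499902 (base)
P(M) = C(2,0) × 0.507^2 × 0.493^0 = 1 × 0.257049 × 1.0000 = 0.257049
Relative intensity = 0.257049 / 0.499902 × 100 = 51.42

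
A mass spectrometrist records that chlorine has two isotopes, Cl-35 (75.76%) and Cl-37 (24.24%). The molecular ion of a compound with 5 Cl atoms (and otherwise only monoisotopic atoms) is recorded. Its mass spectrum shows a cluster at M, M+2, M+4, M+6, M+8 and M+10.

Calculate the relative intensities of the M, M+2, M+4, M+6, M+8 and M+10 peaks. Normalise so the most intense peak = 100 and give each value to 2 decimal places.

62.51 : 100.00 : 63.99 : 20.47 : 3.28 : 0.21

The 5 Cl atoms are independent, so intensities follow the terms of (0.7576 + 0.2424)^5.
P(M) = 0.7576^5 = 0.249574
P(M+2) = 5 × 0.7576^4 × 0.2424^1 = 0.399266
P(M+4) = 10 × 0.7576^3 × 0.2424^2 = 0.255497
P(M+6) = 10 × 0.7576^2 × 0.2424^3 = 0.081748
P(M+8) = 5 × 0.7576^1 × 0.2424^4 = 0.013078
P(M+10) = 0.2424^5 = 0.000837
The M+2 peak is largest (0.399266); scaling to 100 gives 62.51 : 100.00 : 63.99 : 20.47 : 3.28 : 0.21.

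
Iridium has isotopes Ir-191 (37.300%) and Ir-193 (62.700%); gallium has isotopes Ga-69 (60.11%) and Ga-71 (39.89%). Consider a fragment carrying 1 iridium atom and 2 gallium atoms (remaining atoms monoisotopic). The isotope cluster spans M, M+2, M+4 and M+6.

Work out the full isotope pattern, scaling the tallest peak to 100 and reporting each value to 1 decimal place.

33.2 : 100.0 : 88.8 : 24.6

Iridium pattern (n=1): 0.3730 : 0.6270
Gallium pattern (n=2): 0.36132121 : 0.47955758 : 0.15912121
Convolve the two distributions (both contribute in 2-u steps):
  M: 0.3730×0.36132121 = 0.134773
  M+2: 0.3730×0.47955758 + 0.6270×0.36132121 = 0.405423
  M+4: 0.3730×0.15912121 + 0.6270×0.47955758 = 0.360035
  M+6: 0.6270×0.15912121 = 0.099769
Scale to base peak (0.405423) = 100: 33.2 : 100.0 : 88.8 : 24.6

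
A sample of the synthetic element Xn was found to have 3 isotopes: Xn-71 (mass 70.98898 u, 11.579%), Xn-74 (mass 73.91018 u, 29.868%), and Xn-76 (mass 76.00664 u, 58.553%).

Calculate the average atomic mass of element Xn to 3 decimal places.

The abundance-weighted mean is 0.11579 × 70.98898 + 0.29868 × 73.91018 + 0.58553 × 76.00664
= 8.219814 + 22.075493 + 44.504168 = 74.799475 u

74.799 u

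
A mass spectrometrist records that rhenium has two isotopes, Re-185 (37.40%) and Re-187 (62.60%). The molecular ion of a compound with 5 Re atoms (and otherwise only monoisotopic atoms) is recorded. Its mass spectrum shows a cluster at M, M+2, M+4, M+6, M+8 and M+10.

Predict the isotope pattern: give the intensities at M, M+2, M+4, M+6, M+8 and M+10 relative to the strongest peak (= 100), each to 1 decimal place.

The 5 Re atoms are independent, so intensities follow the terms of (0.3740 + 0.6260)^5.
P(M) = 0.3740^5 = 0.007317
P(M+2) = 5 × 0.3740^4 × 0.6260^1 = 0.061239
P(M+4) = 10 × 0.3740^3 × 0.6260^2 = 0.205005
P(M+6) = 10 × 0.3740^2 × 0.6260^3 = 0.343136
P(M+8) = 5 × 0.3740^1 × 0.6260^4 = 0.287170
P(M+10) = 0.6260^5 = 0.096133
The M+6 peak is largest (0.343136); scaling to 100 gives 2.1 : 17.8 : 59.7 : 100.0 : 83.7 : 28.0.

2.1 : 17.8 : 59.7 : 100.0 : 83.7 : 28.0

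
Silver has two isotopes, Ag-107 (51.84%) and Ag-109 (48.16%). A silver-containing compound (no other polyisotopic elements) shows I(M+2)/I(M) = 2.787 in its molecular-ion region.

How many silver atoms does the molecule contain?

3

With n Ag atoms, P(M+2)/P(M) = C(n,1)·p^(n−1)q / p^n = n·q/p = n · 0.4816/0.5184.
n = 2.787 × 0.5184/0.4816 = 3.00 ≈ 3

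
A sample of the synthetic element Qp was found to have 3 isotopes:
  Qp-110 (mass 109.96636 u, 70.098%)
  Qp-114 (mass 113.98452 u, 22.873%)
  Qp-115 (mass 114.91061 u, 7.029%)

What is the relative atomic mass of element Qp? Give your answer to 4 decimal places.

Average mass = Σ (abundance × isotope mass) = 0.70098 × 109.96636 + 0.22873 × 113.98452 + 0.07029 × 114.91061
= 77.084219 + 26.071679 + 8.077067 = 111.232965 u

111.2330 u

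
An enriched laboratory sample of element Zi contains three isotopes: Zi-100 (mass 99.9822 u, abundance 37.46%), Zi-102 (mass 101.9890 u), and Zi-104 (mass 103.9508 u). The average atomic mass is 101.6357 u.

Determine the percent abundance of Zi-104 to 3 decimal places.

20.310%

Let x and y be the fractions of Zi-102 and Zi-104. Then x + y = 1 − 0.3746 = 0.6254 and 101.9890x + 103.9508y = 101.6357 − 0.3746×99.9822 = 64.18236788.
Substituting: 101.9890x + 103.9508(0.6254 − x) = 64.18236788
(101.9890 − 103.9508)x = -0.82846244  ⇒  x = 0.42230, y = 0.20310
Zi-102: 42.230%, Zi-104: 20.310%.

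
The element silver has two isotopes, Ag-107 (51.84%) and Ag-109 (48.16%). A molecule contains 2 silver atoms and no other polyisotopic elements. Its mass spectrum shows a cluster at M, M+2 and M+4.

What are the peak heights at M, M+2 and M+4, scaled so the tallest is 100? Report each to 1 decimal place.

Each Ag atom is independently Ag-107 (p = 0.5184) or Ag-109 (q = 0.4816); the cluster is the binomial expansion (p + q)^2.
P(M) = 0.5184^2 = 0.268739
P(M+2) = 2 × 0.5184^1 × 0.4816^1 = 0.499323
P(M+4) = 0.4816^2 = 0.231939
The M+2 peak is largest (0.499323); scaling to 100 gives 53.8 : 100.0 : 46.5.

53.8 : 100.0 : 46.5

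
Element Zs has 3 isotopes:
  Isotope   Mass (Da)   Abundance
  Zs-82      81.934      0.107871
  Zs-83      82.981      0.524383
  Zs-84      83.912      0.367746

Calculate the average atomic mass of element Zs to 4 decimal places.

Weight each isotope mass by its fractional abundance: 0.107871 × 81.934 + 0.524383 × 82.981 + 0.367746 × 83.912
= 8.83830 + 43.51383 + 30.85830 = 83.21043 Da

83.2104 Da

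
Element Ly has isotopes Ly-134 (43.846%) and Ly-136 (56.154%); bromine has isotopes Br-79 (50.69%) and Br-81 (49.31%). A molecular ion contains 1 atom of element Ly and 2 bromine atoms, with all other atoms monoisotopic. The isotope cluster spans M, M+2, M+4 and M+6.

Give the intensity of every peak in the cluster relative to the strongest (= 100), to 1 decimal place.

29.1 : 93.8 : 100.0 : 35.3

Element Ly pattern (n=1): 0.43846 : 0.56154
Bromine pattern (n=2): 0.25694761 : 0.49990478 : 0.24314761
Convolve the two distributions (both contribute in 2-u steps):
  M: 0.43846×0.25694761 = 0.112661
  M+2: 0.43846×0.49990478 + 0.56154×0.25694761 = 0.363475
  M+4: 0.43846×0.24314761 + 0.56154×0.49990478 = 0.387327
  M+6: 0.56154×0.24314761 = 0.136537
Scale to base peak (0.387327) = 100: 29.1 : 93.8 : 100.0 : 35.3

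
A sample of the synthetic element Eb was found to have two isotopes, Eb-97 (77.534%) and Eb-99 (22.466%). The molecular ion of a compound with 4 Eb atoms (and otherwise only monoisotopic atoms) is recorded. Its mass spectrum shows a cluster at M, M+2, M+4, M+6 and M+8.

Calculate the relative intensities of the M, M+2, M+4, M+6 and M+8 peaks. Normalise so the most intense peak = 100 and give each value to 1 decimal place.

The 4 Eb atoms are independent, so intensities follow the terms of (0.77534 + 0.22466)^4.
P(M) = 0.77534^4 = 0.361384
P(M+2) = 4 × 0.77534^3 × 0.22466^1 = 0.418854
P(M+4) = 6 × 0.77534^2 × 0.22466^2 = 0.182049
P(M+6) = 4 × 0.77534^1 × 0.22466^3 = 0.035167
P(M+8) = 0.22466^4 = 0.002547
The M+2 peak is largest (0.418854); scaling to 100 gives 86.3 : 100.0 : 43.5 : 8.4 : 0.6.

86.3 : 100.0 : 43.5 : 8.4 : 0.6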